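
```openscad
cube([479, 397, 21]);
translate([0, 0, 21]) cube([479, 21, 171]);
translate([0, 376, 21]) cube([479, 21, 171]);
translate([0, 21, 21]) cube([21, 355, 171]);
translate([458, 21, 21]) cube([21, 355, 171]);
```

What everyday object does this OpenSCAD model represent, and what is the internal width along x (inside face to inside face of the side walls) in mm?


An open box. The internal width is 437 mm.

A 479×397 base slab with four walls standing on it — an open box. The base is 479 mm wide and the walls are 21 mm thick, so the internal width is 479 − 2 × 21 = 437 mm.


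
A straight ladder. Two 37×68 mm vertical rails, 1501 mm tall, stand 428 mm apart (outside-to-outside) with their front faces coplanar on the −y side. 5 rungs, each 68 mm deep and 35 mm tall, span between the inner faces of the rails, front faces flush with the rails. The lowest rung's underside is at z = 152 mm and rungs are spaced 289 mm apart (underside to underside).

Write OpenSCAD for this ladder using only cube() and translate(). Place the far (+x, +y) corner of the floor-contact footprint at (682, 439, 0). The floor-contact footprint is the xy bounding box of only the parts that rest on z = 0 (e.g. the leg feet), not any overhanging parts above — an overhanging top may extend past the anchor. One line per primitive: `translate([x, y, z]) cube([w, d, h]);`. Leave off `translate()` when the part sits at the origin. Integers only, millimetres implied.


translate([254, 371, 0]) cube([37, 68, 1501]);
translate([645, 371, 0]) cube([37, 68, 1501]);
translate([291, 371, 152]) cube([354, 68, 35]);
translate([291, 371, 441]) cube([354, 68, 35]);
translate([291, 371, 730]) cube([354, 68, 35]);
translate([291, 371, 1019]) cube([354, 68, 35]);
translate([291, 371, 1308]) cube([354, 68, 35]);


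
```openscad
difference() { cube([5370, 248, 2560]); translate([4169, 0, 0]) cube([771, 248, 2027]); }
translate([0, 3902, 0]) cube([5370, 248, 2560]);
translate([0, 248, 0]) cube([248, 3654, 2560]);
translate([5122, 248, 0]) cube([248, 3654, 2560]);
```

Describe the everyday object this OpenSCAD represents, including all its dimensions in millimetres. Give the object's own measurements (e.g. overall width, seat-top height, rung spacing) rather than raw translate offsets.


A single room: four walls, each 2560 mm tall and 248 mm thick, enclosing an outside footprint 5370×4150 mm (x × y), no floor or roof. The front and back walls (−y and +y sides) run the full x-width; the side walls fit between their inner faces. A door opening 771 mm wide and 2027 mm tall is cut through the front wall from the floor up, its −x edge 4169 mm from the wall's −x end.


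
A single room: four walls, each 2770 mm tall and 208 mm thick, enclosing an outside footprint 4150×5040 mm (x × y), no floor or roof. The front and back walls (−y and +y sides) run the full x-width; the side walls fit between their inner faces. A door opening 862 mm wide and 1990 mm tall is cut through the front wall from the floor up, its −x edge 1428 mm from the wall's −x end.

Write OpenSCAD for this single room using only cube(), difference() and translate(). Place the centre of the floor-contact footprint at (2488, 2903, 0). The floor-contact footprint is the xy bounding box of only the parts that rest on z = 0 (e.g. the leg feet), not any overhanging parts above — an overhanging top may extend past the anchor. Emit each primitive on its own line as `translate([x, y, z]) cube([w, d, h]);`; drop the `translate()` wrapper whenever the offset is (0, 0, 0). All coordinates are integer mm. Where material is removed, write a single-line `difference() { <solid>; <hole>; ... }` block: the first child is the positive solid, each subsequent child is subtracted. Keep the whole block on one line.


difference() { translate([413, 383, 0]) cube([4150, 208, 2770]); translate([1841, 383, 0]) cube([862, 208, 1990]); }
translate([413, 5215, 0]) cube([4150, 208, 2770]);
translate([413, 591, 0]) cube([208, 4624, 2770]);
translate([4355, 591, 0]) cube([208, 4624, 2770]);


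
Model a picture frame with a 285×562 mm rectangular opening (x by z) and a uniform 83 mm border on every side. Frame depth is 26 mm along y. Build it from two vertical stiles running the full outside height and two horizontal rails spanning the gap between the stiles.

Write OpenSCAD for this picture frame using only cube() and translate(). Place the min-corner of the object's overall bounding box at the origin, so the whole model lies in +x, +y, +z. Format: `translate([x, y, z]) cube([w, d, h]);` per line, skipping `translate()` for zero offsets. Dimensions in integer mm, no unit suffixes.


cube([83, 26, 728]);
translate([368, 0, 0]) cube([83, 26, 728]);
translate([83, 0, 0]) cube([285, 26, 83]);
translate([83, 0, 645]) cube([285, 26, 83]);


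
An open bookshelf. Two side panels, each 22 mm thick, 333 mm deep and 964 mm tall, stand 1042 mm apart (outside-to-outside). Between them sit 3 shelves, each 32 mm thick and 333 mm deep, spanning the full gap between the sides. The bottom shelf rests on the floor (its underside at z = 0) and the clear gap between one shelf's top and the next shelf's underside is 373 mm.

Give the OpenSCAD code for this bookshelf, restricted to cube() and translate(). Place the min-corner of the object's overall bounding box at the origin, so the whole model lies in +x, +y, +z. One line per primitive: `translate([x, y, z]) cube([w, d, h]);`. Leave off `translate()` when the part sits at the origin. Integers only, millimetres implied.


cube([22, 333, 964]);
translate([1020, 0, 0]) cube([22, 333, 964]);
translate([22, 0, 0]) cube([998, 333, 32]);
translate([22, 0, 405]) cube([998, 333, 32]);
translate([22, 0, 810]) cube([998, 333, 32]);


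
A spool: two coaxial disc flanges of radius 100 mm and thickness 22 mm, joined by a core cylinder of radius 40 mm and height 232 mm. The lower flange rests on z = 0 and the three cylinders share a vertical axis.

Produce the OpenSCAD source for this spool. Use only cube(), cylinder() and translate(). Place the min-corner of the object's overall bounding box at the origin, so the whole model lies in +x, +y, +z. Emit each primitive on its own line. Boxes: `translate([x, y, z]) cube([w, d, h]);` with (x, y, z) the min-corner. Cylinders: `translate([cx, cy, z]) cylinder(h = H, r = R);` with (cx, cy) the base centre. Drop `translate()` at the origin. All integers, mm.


translate([100, 100, 0]) cylinder(h = 22, r = 100);
translate([100, 100, 22]) cylinder(h = 232, r = 40);
translate([100, 100, 254]) cylinder(h = 22, r = 100);


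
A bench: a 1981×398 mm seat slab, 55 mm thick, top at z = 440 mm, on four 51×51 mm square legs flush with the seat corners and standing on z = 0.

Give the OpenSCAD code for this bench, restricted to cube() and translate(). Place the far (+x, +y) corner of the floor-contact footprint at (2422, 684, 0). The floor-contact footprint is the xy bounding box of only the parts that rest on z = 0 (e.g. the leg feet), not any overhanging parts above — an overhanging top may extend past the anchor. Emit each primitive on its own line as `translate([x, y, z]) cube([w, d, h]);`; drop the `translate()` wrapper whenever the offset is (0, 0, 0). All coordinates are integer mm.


translate([441, 286, 385]) cube([1981, 398, 55]);
translate([441, 286, 0]) cube([51, 51, 385]);
translate([441, 633, 0]) cube([51, 51, 385]);
translate([2371, 286, 0]) cube([51, 51, 385]);
translate([2371, 633, 0]) cube([51, 51, 385]);


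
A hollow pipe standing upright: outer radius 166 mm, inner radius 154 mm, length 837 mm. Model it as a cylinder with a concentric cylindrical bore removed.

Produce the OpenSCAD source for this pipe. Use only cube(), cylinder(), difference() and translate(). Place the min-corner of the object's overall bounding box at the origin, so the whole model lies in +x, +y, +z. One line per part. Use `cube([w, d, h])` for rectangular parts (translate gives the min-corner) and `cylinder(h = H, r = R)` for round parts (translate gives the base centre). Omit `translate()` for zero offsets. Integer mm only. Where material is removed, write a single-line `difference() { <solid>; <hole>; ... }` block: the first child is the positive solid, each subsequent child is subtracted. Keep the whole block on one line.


difference() { translate([166, 166, 0]) cylinder(h = 837, r = 166); translate([166, 166, 0]) cylinder(h = 837, r = 154); }


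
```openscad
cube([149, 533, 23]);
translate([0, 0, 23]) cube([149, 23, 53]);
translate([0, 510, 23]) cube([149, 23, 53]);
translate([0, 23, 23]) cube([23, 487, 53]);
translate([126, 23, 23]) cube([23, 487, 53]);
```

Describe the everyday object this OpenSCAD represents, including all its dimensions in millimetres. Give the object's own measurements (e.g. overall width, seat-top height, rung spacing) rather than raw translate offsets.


An open-topped rectangular box: outside dimensions 149×533×76 mm, with a uniform wall and base thickness of 23 mm. The base is a full 149×533 slab on the floor; four walls sit on top of the base. The front and back walls (the −y and +y sides) span the full width; the two side walls fit between them.


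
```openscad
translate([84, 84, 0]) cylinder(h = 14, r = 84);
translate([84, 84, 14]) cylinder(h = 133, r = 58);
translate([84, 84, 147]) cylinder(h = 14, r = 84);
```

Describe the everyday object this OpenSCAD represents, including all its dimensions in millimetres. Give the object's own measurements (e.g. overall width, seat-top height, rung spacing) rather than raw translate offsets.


A spool: two coaxial disc flanges of radius 84 mm and thickness 14 mm, joined by a core cylinder of radius 58 mm and height 133 mm. The lower flange rests on z = 0 and the three cylinders share a vertical axis.


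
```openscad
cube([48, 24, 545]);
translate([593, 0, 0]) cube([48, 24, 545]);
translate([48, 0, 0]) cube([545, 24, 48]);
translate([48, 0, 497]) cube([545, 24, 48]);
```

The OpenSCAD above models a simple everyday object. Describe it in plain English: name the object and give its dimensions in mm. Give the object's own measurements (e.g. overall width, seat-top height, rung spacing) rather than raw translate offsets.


A rectangular picture frame lying in the x–z plane (depth along y). The opening is 545 mm wide (x) by 449 mm tall (z), surrounded by a border 48 mm wide on all four sides. The frame is 24 mm deep and is made of two full-height vertical stiles with two horizontal rails fitted between them.


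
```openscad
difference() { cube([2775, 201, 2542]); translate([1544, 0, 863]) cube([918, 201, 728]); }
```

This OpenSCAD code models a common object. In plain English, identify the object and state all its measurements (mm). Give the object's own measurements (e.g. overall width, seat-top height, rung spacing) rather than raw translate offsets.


A wall 2775 mm long (x), 201 mm thick (y), 2542 mm tall, with a rectangular window opening cut through it. The opening is 918 mm wide and 728 mm tall; its sill is at z = 863 mm and its near (−x) edge is 1544 mm from the wall's −x end. The opening passes through the full wall thickness.


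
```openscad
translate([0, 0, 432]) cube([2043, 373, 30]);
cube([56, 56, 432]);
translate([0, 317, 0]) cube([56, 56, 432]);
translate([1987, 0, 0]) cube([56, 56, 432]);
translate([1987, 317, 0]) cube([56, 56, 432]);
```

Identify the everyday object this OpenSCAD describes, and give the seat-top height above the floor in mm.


A bench. The seat-top height is 462 mm.

A long slab on four corner posts — a bench. The slab sits at z = 432 with thickness 30, so the top is 432 + 30 = 462 mm.


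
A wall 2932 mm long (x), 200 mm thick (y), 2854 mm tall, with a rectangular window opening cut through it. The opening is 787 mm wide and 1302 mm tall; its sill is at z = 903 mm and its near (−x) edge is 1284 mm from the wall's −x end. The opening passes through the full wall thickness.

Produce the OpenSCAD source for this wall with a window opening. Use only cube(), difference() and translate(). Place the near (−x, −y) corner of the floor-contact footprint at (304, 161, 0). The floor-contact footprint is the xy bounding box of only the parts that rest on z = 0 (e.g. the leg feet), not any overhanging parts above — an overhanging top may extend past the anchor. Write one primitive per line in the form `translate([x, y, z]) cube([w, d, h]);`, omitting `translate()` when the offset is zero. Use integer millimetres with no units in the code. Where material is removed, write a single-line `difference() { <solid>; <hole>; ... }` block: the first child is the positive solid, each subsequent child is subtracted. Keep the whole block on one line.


difference() { translate([304, 161, 0]) cube([2932, 200, 2854]); translate([1588, 161, 903]) cube([787, 200, 1302]); }


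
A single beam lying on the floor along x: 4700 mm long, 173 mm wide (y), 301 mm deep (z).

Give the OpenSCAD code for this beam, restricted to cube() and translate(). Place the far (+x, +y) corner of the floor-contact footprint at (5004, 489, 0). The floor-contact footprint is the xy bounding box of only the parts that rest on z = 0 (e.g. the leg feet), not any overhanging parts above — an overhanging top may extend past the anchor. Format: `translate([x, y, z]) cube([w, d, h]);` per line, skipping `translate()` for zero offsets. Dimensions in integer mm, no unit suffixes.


translate([304, 316, 0]) cube([4700, 173, 301]);


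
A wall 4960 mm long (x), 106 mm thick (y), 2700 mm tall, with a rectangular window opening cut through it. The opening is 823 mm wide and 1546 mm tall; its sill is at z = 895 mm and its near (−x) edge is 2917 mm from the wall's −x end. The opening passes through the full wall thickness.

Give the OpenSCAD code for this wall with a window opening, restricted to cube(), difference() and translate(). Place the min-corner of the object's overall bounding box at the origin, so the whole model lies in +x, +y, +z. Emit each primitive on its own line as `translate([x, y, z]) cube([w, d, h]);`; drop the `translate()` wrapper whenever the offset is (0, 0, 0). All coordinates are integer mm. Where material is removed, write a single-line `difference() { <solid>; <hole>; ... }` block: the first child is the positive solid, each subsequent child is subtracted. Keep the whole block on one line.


difference() { cube([4960, 106, 2700]); translate([2917, 0, 895]) cube([823, 106, 1546]); }


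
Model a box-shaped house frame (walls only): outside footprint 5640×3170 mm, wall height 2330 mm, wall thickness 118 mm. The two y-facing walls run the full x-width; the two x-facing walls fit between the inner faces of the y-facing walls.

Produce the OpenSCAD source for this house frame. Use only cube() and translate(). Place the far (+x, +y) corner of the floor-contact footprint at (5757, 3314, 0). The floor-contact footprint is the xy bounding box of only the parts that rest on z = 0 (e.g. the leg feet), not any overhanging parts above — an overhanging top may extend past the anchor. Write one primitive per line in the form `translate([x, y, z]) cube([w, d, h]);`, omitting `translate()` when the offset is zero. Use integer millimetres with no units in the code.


translate([117, 144, 0]) cube([5640, 118, 2330]);
translate([117, 3196, 0]) cube([5640, 118, 2330]);
translate([117, 262, 0]) cube([118, 2934, 2330]);
translate([5639, 262, 0]) cube([118, 2934, 2330]);


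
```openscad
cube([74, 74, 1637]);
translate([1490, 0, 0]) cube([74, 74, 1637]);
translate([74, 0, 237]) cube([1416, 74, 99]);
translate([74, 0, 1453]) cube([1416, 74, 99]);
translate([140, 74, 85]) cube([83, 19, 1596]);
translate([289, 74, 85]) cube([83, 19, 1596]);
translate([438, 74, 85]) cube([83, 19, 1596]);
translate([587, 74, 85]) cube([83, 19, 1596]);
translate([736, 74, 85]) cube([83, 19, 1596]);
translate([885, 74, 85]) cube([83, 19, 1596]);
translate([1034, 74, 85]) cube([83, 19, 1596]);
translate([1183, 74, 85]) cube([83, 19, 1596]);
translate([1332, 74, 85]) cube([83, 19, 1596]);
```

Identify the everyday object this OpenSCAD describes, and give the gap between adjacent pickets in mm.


A fence section. The picket gap is 66 mm.

Two posts, two rails, 9 pickets — a fence section. Span 1416 mm holds 9 pickets of 83 mm with 10 equal gaps: ⌊(1416 − 9·83) / 10⌋ = 66 mm.


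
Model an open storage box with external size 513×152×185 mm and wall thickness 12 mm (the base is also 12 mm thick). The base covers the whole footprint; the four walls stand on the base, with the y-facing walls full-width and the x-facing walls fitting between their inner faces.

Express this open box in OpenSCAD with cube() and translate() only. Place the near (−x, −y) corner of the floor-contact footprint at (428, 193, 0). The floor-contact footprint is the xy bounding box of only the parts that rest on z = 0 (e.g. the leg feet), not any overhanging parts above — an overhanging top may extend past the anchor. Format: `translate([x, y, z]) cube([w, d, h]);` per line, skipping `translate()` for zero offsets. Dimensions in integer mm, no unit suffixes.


translate([428, 193, 0]) cube([513, 152, 12]);
translate([428, 193, 12]) cube([513, 12, 173]);
translate([428, 333, 12]) cube([513, 12, 173]);
translate([428, 205, 12]) cube([12, 128, 173]);
translate([929, 205, 12]) cube([12, 128, 173]);


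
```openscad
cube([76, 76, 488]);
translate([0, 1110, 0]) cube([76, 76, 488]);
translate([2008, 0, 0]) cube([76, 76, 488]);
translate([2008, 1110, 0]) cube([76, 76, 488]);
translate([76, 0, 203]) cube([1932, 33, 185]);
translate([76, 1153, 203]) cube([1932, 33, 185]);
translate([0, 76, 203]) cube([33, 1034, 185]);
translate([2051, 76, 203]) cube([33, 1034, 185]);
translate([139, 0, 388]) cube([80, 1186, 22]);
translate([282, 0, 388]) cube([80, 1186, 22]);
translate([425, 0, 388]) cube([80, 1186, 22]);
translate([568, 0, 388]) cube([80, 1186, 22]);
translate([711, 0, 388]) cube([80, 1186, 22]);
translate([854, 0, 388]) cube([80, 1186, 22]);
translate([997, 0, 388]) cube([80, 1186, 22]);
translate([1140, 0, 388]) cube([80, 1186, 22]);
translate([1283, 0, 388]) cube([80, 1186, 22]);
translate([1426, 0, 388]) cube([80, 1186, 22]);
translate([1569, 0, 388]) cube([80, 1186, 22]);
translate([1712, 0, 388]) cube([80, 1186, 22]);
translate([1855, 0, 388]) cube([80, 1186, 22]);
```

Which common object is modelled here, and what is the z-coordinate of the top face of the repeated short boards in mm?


A bed frame. The slat-top height is 410 mm.

Four posts, four rails, and a row of slats — a bed frame. Slats sit on the rails at z = 203 + 185 = 388; with slat thickness 22, the top is 410 mm.


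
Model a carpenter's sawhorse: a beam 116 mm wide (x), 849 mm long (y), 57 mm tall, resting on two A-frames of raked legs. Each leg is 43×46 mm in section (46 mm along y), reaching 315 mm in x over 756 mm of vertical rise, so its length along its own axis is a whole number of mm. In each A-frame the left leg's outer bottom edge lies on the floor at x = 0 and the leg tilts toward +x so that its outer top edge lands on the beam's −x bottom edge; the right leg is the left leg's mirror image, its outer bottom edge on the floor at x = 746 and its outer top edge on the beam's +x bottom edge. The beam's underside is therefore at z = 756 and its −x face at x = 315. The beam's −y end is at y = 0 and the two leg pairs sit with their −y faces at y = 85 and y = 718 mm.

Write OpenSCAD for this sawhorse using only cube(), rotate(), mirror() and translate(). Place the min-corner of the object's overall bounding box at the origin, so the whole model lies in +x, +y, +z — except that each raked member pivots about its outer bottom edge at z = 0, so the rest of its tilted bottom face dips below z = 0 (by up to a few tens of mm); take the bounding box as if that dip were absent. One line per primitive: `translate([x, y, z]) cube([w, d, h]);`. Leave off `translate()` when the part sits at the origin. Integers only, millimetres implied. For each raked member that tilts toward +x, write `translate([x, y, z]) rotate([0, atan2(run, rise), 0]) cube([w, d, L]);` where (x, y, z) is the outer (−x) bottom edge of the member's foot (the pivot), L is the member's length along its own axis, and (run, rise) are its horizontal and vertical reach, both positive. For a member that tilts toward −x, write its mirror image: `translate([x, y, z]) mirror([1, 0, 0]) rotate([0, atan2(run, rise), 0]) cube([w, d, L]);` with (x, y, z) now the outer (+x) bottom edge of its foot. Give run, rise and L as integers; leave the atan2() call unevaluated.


translate([315, 0, 756]) cube([116, 849, 57]);
translate([0, 85, 0]) rotate([0, atan2(315, 756), 0]) cube([43, 46, 819]);
translate([746, 85, 0]) mirror([1, 0, 0]) rotate([0, atan2(315, 756), 0]) cube([43, 46, 819]);
translate([0, 718, 0]) rotate([0, atan2(315, 756), 0]) cube([43, 46, 819]);
translate([746, 718, 0]) mirror([1, 0, 0]) rotate([0, atan2(315, 756), 0]) cube([43, 46, 819]);


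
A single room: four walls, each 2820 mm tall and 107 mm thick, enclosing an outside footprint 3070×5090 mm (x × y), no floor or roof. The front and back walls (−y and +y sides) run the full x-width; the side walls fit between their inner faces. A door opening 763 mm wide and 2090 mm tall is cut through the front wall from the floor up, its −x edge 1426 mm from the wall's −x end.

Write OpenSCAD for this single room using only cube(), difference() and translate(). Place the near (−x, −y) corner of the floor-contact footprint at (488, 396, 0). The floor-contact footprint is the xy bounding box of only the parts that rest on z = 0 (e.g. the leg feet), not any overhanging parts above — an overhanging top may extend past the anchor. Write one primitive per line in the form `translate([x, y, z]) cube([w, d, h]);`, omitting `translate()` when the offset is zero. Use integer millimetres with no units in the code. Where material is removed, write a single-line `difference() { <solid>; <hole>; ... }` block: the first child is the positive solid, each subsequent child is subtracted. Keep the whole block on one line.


difference() { translate([488, 396, 0]) cube([3070, 107, 2820]); translate([1914, 396, 0]) cube([763, 107, 2090]); }
translate([488, 5379, 0]) cube([3070, 107, 2820]);
translate([488, 503, 0]) cube([107, 4876, 2820]);
translate([3451, 503, 0]) cube([107, 4876, 2820]);


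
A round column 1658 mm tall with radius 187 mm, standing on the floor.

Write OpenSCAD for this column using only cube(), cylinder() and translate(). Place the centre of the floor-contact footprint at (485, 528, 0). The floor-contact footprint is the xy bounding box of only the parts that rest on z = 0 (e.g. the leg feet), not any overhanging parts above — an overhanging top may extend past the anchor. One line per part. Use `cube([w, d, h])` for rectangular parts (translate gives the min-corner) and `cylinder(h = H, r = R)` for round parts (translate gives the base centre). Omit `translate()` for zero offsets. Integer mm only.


translate([485, 528, 0]) cylinder(h = 1658, r = 187);


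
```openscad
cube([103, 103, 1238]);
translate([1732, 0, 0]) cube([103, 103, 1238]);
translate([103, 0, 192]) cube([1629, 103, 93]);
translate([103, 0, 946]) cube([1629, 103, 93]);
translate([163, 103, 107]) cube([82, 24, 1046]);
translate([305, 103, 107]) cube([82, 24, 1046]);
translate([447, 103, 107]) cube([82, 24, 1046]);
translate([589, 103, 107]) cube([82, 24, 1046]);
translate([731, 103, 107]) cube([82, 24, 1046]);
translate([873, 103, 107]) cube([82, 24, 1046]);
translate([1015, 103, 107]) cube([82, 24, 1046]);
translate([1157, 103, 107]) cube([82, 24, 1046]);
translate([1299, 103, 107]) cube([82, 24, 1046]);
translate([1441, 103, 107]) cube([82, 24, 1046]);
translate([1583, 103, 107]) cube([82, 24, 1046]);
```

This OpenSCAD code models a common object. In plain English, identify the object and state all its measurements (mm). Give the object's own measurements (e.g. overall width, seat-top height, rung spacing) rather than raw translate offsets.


A fence section. Two 103×103 mm posts, 1238 mm tall, stand on the floor with a clear span of 1629 mm between their inner faces. Two horizontal rails of 103×93 mm section span the gap between the posts with their undersides at z = 192 mm and z = 946 mm, flush with the posts' −y face. 11 pickets, each 82 mm wide, 24 mm thick and 1046 mm tall, are fixed to the +y face of the rails with their bottoms at z = 107 mm, spaced across the span with a 60 mm gap after the −x post and between neighbouring pickets, with 67 mm left before the +x post.


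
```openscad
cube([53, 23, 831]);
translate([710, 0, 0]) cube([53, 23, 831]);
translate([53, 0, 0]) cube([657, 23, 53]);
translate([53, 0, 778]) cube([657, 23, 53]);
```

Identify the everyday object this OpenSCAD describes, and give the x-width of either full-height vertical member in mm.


A picture frame. The border width is 53 mm.

Four thin pieces enclosing a rectangular opening — a picture frame. The two full-height stiles are 831 mm tall; the top rail sits at z = 778 and is 53 mm tall, so the border above the opening is 831 − 778 = 53 mm, matching the stile x-width.


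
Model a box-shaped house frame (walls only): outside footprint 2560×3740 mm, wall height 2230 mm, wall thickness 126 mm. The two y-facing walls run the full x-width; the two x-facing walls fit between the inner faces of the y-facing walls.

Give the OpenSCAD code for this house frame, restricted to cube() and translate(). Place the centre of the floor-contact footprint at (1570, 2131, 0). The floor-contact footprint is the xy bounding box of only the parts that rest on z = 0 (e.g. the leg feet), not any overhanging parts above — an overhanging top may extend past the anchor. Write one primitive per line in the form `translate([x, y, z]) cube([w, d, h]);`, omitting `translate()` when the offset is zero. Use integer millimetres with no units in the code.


translate([290, 261, 0]) cube([2560, 126, 2230]);
translate([290, 3875, 0]) cube([2560, 126, 2230]);
translate([290, 387, 0]) cube([126, 3488, 2230]);
translate([2724, 387, 0]) cube([126, 3488, 2230]);


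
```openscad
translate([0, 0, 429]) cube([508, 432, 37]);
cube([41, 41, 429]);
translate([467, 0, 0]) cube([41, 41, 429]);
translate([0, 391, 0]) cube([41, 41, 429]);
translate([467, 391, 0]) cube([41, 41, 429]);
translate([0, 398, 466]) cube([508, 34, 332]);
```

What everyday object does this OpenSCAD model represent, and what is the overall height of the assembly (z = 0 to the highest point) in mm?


A chair. The overall height is 798 mm.

A slab on four corner posts with a tall panel at the back — a chair. The seat slab sits at z = 429 with thickness 37, and the 332 mm backrest starts at the seat top, so the overall height is 429 + 37 + 332 = 798 mm.


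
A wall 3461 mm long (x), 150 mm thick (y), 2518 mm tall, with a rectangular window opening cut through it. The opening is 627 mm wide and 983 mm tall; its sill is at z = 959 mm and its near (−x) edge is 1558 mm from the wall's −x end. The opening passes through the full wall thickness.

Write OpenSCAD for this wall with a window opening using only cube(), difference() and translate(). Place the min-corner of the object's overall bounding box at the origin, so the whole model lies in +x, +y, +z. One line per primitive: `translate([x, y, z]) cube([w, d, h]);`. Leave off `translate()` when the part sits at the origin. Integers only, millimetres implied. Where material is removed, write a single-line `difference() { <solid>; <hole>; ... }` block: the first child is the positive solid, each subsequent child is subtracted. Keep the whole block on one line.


difference() { cube([3461, 150, 2518]); translate([1558, 0, 959]) cube([627, 150, 983]); }


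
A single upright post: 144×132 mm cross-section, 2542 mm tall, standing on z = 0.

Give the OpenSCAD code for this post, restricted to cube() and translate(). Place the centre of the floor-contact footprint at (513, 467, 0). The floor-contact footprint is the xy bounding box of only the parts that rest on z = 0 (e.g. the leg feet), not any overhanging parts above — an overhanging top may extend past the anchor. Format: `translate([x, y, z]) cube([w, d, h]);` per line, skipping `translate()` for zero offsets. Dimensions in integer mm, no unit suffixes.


translate([441, 401, 0]) cube([144, 132, 2542]);


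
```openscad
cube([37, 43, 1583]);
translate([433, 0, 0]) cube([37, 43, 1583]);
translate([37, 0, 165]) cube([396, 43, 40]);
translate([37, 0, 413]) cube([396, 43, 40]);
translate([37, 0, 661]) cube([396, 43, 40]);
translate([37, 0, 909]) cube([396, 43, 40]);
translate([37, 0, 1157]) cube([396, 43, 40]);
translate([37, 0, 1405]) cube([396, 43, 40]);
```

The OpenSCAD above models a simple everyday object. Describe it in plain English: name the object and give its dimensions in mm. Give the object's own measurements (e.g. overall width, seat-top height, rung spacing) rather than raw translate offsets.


A straight ladder. Two 37×43 mm vertical rails, 1583 mm tall, stand 470 mm apart (outside-to-outside) with their front faces coplanar on the −y side. 6 rungs, each 43 mm deep and 40 mm tall, span between the inner faces of the rails, front faces flush with the rails. The lowest rung's underside is at z = 165 mm and rungs are spaced 248 mm apart (underside to underside).


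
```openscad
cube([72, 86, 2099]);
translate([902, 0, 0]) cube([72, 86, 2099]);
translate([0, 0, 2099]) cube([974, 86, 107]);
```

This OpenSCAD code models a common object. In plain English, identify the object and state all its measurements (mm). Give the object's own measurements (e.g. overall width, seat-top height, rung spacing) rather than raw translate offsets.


A door frame. The clear opening is 830 mm wide and 2099 mm high. Two 72 mm wide jambs, 86 mm deep, stand either side of the opening from the floor to the top of the opening. A 107 mm thick head sits across the top of both jambs, spanning the full outside width of the frame.


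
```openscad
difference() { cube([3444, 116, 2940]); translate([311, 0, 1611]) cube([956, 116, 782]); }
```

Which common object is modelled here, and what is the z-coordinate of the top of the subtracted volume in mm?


A wall with a window opening. The window head height is 2393 mm.

A wall with a rectangular opening subtracted — a window. Sill at z = 1611, opening 782 mm tall, so the head is at 1611 + 782 = 2393 mm.


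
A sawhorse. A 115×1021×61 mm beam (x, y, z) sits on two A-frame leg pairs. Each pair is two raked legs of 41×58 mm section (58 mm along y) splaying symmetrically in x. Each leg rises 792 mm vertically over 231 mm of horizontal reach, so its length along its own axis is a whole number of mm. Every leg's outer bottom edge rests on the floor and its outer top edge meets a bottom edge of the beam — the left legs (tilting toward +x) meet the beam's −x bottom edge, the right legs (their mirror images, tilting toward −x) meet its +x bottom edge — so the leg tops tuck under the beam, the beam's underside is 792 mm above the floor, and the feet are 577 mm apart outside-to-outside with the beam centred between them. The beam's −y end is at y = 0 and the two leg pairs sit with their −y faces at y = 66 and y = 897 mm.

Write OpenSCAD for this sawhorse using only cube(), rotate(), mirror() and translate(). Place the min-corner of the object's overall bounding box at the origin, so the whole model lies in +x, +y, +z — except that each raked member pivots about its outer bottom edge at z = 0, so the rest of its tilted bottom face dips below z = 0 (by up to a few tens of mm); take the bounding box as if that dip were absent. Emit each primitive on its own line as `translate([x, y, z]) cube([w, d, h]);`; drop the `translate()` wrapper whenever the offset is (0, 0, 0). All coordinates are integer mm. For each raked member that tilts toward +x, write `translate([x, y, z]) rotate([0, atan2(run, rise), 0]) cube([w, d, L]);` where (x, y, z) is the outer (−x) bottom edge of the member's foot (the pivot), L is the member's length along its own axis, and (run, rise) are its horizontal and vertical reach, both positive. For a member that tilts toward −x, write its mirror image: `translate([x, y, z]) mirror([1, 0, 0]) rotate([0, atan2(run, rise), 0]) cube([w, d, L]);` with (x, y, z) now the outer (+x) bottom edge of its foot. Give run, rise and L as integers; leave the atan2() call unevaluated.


// leg length = √(231² + 792²) = 825
// right-leg outer foot x = 2·231 + 115 = 577
// beam min-corner = (231, 0, 792)
translate([231, 0, 792]) cube([115, 1021, 61]);
translate([0, 66, 0]) rotate([0, atan2(231, 792), 0]) cube([41, 58, 825]);
translate([577, 66, 0]) mirror([1, 0, 0]) rotate([0, atan2(231, 792), 0]) cube([41, 58, 825]);
translate([0, 897, 0]) rotate([0, atan2(231, 792), 0]) cube([41, 58, 825]);
translate([577, 897, 0]) mirror([1, 0, 0]) rotate([0, atan2(231, 792), 0]) cube([41, 58, 825]);


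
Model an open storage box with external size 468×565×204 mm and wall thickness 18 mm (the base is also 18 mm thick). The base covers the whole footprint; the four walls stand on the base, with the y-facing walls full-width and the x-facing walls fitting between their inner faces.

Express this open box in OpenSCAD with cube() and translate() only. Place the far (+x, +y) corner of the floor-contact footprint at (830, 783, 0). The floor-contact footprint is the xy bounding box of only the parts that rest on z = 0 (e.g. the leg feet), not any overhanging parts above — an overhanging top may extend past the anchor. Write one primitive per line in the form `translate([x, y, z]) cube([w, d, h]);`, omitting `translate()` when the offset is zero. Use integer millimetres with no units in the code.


translate([362, 218, 0]) cube([468, 565, 18]);
translate([362, 218, 18]) cube([468, 18, 186]);
translate([362, 765, 18]) cube([468, 18, 186]);
translate([362, 236, 18]) cube([18, 529, 186]);
translate([812, 236, 18]) cube([18, 529, 186]);


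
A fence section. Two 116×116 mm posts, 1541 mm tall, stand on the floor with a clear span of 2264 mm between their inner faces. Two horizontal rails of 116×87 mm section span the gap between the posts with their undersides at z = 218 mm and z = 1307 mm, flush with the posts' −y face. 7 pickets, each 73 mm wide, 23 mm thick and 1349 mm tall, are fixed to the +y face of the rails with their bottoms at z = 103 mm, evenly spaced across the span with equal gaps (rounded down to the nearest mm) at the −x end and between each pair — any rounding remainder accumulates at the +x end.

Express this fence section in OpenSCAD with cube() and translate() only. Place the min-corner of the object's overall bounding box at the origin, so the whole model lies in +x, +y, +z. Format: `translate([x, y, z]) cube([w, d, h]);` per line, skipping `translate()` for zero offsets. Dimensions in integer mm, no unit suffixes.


cube([116, 116, 1541]);
translate([2380, 0, 0]) cube([116, 116, 1541]);
translate([116, 0, 218]) cube([2264, 116, 87]);
translate([116, 0, 1307]) cube([2264, 116, 87]);
translate([335, 116, 103]) cube([73, 23, 1349]);
translate([627, 116, 103]) cube([73, 23, 1349]);
translate([919, 116, 103]) cube([73, 23, 1349]);
translate([1211, 116, 103]) cube([73, 23, 1349]);
translate([1503, 116, 103]) cube([73, 23, 1349]);
translate([1795, 116, 103]) cube([73, 23, 1349]);
translate([2087, 116, 103]) cube([73, 23, 1349]);


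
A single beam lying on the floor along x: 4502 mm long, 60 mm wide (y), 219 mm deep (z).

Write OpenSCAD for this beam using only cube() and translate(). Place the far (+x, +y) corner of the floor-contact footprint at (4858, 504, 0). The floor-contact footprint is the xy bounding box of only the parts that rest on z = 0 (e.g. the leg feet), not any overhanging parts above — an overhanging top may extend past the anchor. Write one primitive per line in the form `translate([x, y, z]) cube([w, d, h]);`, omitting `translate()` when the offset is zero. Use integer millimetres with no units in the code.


translate([356, 444, 0]) cube([4502, 60, 219]);


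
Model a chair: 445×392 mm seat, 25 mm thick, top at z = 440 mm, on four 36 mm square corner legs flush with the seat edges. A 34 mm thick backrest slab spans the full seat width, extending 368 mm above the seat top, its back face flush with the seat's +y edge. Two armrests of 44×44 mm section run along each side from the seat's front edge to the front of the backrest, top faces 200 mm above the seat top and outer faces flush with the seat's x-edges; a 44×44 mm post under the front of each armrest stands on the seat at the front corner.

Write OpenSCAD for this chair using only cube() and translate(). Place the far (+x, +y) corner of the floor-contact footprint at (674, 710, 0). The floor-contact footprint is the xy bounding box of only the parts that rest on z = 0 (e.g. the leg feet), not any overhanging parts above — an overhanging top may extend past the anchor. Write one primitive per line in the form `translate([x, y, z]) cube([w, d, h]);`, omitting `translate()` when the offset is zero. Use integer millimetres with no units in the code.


translate([229, 318, 415]) cube([445, 392, 25]);
translate([229, 318, 0]) cube([36, 36, 415]);
translate([638, 318, 0]) cube([36, 36, 415]);
translate([229, 674, 0]) cube([36, 36, 415]);
translate([638, 674, 0]) cube([36, 36, 415]);
translate([229, 676, 440]) cube([445, 34, 368]);
translate([229, 318, 596]) cube([44, 358, 44]);
translate([630, 318, 596]) cube([44, 358, 44]);
translate([229, 318, 440]) cube([44, 44, 156]);
translate([630, 318, 440]) cube([44, 44, 156]);


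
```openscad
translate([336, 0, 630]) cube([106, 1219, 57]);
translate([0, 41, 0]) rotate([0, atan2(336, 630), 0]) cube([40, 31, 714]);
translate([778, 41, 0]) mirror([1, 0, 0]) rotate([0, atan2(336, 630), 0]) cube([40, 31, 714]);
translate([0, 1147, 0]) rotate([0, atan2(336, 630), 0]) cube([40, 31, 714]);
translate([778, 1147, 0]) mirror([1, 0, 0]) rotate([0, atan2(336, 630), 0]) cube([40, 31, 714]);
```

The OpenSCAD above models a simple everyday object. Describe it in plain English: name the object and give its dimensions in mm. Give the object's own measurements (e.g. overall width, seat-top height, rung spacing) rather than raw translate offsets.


A sawhorse. A 106×1219×57 mm beam (x, y, z) sits on two A-frame leg pairs. Each pair is two raked legs of 40×31 mm section (31 mm along y) splaying symmetrically in x. Each leg rises 630 mm vertically over 336 mm of horizontal reach and is 714 mm long along its own axis. Every leg's outer bottom edge rests on the floor and its outer top edge meets a bottom edge of the beam — the left legs (tilting toward +x) meet the beam's −x bottom edge, the right legs (their mirror images, tilting toward −x) meet its +x bottom edge — so the leg tops tuck under the beam, the beam's underside is 630 mm above the floor, and the feet are 778 mm apart outside-to-outside with the beam centred between them. The two leg pairs are set in 41 mm from either end of the beam.


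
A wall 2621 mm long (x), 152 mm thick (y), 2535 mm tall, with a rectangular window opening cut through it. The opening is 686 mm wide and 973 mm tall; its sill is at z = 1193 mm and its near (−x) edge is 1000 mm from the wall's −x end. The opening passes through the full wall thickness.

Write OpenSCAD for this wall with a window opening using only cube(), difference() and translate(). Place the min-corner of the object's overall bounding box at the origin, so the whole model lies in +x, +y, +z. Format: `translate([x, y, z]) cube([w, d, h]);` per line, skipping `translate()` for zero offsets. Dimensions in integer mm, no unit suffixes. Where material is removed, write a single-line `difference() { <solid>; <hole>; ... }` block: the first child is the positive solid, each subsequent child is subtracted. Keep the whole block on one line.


difference() { cube([2621, 152, 2535]); translate([1000, 0, 1193]) cube([686, 152, 973]); }


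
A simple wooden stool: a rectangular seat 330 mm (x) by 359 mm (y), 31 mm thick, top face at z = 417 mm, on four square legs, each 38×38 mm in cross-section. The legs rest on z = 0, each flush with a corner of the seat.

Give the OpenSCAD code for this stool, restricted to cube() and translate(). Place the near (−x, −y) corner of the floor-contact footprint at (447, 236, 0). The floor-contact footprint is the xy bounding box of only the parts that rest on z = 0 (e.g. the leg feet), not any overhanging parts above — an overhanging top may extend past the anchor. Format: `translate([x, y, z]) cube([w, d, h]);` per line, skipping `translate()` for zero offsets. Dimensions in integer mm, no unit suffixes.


// leg_h = 417 - 31 = 386
translate([447, 236, 386]) cube([330, 359, 31]);
translate([447, 236, 0]) cube([38, 38, 386]);
translate([739, 236, 0]) cube([38, 38, 386]);
translate([447, 557, 0]) cube([38, 38, 386]);
translate([739, 557, 0]) cube([38, 38, 386]);
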